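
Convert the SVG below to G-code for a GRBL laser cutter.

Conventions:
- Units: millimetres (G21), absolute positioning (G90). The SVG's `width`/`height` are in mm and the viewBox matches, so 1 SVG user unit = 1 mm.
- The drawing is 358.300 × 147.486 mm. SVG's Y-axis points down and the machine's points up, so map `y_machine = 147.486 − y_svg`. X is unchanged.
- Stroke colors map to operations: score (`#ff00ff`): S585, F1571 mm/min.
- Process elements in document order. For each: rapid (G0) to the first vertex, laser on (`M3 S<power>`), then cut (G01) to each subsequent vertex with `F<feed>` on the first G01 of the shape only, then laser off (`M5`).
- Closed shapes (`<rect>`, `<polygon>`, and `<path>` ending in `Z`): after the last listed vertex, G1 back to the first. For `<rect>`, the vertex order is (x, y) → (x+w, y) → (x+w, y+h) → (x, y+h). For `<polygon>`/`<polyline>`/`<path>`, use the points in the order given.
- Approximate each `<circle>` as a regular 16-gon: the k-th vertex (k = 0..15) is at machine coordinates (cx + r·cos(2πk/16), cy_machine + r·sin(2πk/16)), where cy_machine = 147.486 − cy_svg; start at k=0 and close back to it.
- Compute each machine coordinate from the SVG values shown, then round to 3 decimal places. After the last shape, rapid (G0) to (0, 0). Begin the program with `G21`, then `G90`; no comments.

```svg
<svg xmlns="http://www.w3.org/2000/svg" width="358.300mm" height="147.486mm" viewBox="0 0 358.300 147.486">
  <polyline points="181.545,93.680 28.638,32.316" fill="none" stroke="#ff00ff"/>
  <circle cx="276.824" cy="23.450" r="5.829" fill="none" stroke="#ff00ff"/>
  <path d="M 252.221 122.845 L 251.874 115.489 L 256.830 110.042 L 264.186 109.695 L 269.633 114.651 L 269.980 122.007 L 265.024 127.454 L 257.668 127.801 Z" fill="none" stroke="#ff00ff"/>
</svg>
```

G21
G90
G0 X181.545 Y53.806
M3 S585
G01 X28.638 Y115.170 F1571
M5
G0 X282.653 Y124.036
M3 S585
G01 X282.209 Y126.267 F1571
G01 X280.946 Y128.158
G01 X279.055 Y129.421
G01 X276.824 Y129.865
G01 X274.593 Y129.421
G01 X272.702 Y128.158
G01 X271.439 Y126.267
G01 X270.995 Y124.036
G01 X271.439 Y121.805
G01 X272.702 Y119.914
G01 X274.593 Y118.651
G01 X276.824 Y118.207
G01 X279.055 Y118.651
G01 X280.946 Y119.914
G01 X282.209 Y121.805
G01 X282.653 Y124.036
M5
G0 X252.221 Y24.641
M3 S585
G01 X251.874 Y31.997 F1571
G01 X256.830 Y37.444
G01 X264.186 Y37.791
G01 X269.633 Y32.835
G01 X269.980 Y25.479
G01 X265.024 Y20.032
G01 X257.668 Y19.685
G01 X252.221 Y24.641
M5
G0 X0.000 Y0.000

Since the viewBox matches the mm dimensions, user units are millimetres directly. The only transform is the Y-flip y_m = 147.486 − y_svg.

Shape 1 is a line segment drawn with `<polyline>`. Its stroke #ff00ff means score at S585, F1571. After flipping Y the toolpath is (181.545,53.806) → (28.638,115.170).

Shape 2 is a circle drawn with `<circle>`. Its stroke #ff00ff means score at S585, F1571. After flipping Y the toolpath is (282.653,124.036) → (282.209,126.267) → (280.946,128.158) → (279.055,129.421) → (276.824,129.865) → (274.593,129.421) → (272.702,128.158) → (271.439,126.267) → (270.995,124.036) → (271.439,121.805) → (272.702,119.914) → (274.593,118.651) → (276.824,118.207) → (279.055,118.651) → (280.946,119.914) → (282.209,121.805) → (282.653,124.036), returning to the start.

Shape 3 is a regular polygon drawn with `<path>`. Its stroke #ff00ff means score at S585, F1571. After flipping Y the toolpath is (252.221,24.641) → (251.874,31.997) → (256.830,37.444) → (264.186,37.791) → (269.633,32.835) → (269.980,25.479) → (265.024,20.032) → (257.668,19.685) → (252.221,24.641), returning to the start.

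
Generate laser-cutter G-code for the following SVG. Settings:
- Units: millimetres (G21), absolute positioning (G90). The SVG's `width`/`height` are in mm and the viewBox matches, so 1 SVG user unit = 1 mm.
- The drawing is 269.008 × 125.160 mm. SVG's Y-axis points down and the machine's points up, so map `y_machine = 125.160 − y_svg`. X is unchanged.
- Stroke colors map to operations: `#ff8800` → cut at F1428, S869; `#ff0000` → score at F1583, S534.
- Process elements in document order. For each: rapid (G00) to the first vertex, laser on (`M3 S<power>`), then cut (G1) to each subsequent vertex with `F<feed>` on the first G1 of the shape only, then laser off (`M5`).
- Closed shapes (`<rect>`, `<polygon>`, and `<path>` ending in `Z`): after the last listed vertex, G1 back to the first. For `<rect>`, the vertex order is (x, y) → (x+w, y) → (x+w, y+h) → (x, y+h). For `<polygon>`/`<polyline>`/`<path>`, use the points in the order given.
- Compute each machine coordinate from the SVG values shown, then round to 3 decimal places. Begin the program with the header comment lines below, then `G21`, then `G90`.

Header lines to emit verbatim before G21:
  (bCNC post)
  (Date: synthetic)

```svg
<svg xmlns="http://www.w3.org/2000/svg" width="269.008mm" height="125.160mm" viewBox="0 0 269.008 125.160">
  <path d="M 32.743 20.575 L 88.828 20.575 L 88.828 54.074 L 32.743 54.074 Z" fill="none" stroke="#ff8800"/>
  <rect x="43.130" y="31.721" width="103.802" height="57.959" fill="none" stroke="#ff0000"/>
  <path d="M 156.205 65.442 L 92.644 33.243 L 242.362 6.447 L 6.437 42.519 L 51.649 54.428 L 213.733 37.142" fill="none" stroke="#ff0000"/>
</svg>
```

Since the viewBox matches the mm dimensions, user units are millimetres directly. The only transform is the Y-flip y_m = 125.160 − y_svg.

Shape 1 is a rectangle drawn with `<path>`. Its stroke #ff8800 means cut at S869, F1428. After flipping Y the toolpath is (32.743,104.585) → (88.828,104.585) → (88.828,71.086) → (32.743,71.086) → (32.743,104.585), returning to the start.

Shape 2 is a rectangle drawn with `<rect>`. Its stroke #ff0000 means score at S534, F1583. After flipping Y the toolpath is (43.130,93.439) → (146.932,93.439) → (146.932,35.480) → (43.130,35.480) → (43.130,93.439), returning to the start.

Shape 3 is a open polyline drawn with `<path>`. Its stroke #ff0000 means score at S534, F1583. After flipping Y the toolpath is (156.205,59.718) → (92.644,91.917) → (242.362,118.713) → (6.437,82.641) → (51.649,70.732) → (213.733,88.018).

(bCNC post)
(Date: synthetic)
G21
G90
G00 X32.743 Y104.585
M3 S869
G1 X88.828 Y104.585 F1428
G1 X88.828 Y71.086
G1 X32.743 Y71.086
G1 X32.743 Y104.585
M5
G00 X43.130 Y93.439
M3 S534
G1 X146.932 Y93.439 F1583
G1 X146.932 Y35.480
G1 X43.130 Y35.480
G1 X43.130 Y93.439
M5
G00 X156.205 Y59.718
M3 S534
G1 X92.644 Y91.917 F1583
G1 X242.362 Y118.713
G1 X6.437 Y82.641
G1 X51.649 Y70.732
G1 X213.733 Y88.018
M5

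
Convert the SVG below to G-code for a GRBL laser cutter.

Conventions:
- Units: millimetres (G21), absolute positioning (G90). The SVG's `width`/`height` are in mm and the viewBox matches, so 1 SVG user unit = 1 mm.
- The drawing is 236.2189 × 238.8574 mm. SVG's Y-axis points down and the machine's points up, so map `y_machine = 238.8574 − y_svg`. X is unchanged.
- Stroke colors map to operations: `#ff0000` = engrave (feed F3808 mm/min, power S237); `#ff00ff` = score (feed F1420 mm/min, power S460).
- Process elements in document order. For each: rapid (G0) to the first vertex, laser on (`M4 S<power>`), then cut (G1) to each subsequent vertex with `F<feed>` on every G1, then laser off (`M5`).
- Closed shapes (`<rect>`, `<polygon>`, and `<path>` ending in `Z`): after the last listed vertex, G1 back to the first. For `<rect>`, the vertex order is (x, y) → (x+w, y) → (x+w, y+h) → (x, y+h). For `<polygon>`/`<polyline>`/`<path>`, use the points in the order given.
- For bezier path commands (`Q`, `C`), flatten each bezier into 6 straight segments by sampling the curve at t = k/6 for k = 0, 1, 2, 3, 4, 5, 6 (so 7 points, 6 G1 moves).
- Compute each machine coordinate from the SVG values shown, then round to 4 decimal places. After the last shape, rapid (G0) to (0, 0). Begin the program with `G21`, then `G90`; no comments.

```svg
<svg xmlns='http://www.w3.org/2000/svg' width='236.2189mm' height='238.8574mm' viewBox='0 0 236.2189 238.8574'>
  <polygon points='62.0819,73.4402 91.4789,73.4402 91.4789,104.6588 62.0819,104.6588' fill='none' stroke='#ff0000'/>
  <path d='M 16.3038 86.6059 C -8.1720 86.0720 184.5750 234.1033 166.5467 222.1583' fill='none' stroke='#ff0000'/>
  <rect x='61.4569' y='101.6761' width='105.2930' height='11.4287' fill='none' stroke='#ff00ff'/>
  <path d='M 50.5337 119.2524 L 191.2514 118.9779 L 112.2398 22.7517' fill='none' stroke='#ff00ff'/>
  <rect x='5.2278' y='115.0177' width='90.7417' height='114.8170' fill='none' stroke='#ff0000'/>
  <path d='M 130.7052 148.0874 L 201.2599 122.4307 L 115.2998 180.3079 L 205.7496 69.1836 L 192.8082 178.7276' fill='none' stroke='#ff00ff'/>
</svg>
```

Since the viewBox matches the mm dimensions, user units are millimetres directly. The only transform is the Y-flip y_m = 238.8574 − y_svg.

Shape 1 is a rectangle drawn with `<polygon>`. Its stroke #ff0000 means engrave at S237, F3808. After flipping Y the toolpath is (62.0819,165.4172) → (91.4789,165.4172) → (91.4789,134.1986) → (62.0819,134.1986) → (62.0819,165.4172), returning to the start.

Shape 2 is a cubic bezier drawn with `<path>`. Its stroke #ff0000 means engrave at S237, F3808. After flipping Y the toolpath is (16.3038,152.2515) → (20.1863,141.5664) → (48.3838,114.6911) → (89.0074,80.1961) → (130.1683,46.6521) → (159.9777,22.6295) → (166.5467,16.6991).

Shape 3 is a rectangle drawn with `<rect>`. Its stroke #ff00ff means score at S460, F1420. After flipping Y the toolpath is (61.4569,137.1813) → (166.7499,137.1813) → (166.7499,125.7526) → (61.4569,125.7526) → (61.4569,137.1813), returning to the start.

Shape 4 is a open polyline drawn with `<path>`. Its stroke #ff00ff means score at S460, F1420. After flipping Y the toolpath is (50.5337,119.6050) → (191.2514,119.8795) → (112.2398,216.1057).

Shape 5 is a rectangle drawn with `<rect>`. Its stroke #ff0000 means engrave at S237, F3808. After flipping Y the toolpath is (5.2278,123.8397) → (95.9695,123.8397) → (95.9695,9.0227) → (5.2278,9.0227) → (5.2278,123.8397), returning to the start.

Shape 6 is a open polyline drawn with `<path>`. Its stroke #ff00ff means score at S460, F1420. After flipping Y the toolpath is (130.7052,90.7700) → (201.2599,116.4267) → (115.2998,58.5495) → (205.7496,169.6738) → (192.8082,60.1298).

G21
G90
G0 X62.0819 Y165.4172
M4 S237
G1 X91.4789 Y165.4172 F3808
G1 X91.4789 Y134.1986 F3808
G1 X62.0819 Y134.1986 F3808
G1 X62.0819 Y165.4172 F3808
M5
G0 X16.3038 Y152.2515
M4 S237
G1 X20.1863 Y141.5664 F3808
G1 X48.3838 Y114.6911 F3808
G1 X89.0074 Y80.1961 F3808
G1 X130.1683 Y46.6521 F3808
G1 X159.9777 Y22.6295 F3808
G1 X166.5467 Y16.6991 F3808
M5
G0 X61.4569 Y137.1813
M4 S460
G1 X166.7499 Y137.1813 F1420
G1 X166.7499 Y125.7526 F1420
G1 X61.4569 Y125.7526 F1420
G1 X61.4569 Y137.1813 F1420
M5
G0 X50.5337 Y119.6050
M4 S460
G1 X191.2514 Y119.8795 F1420
G1 X112.2398 Y216.1057 F1420
M5
G0 X5.2278 Y123.8397
M4 S237
G1 X95.9695 Y123.8397 F3808
G1 X95.9695 Y9.0227 F3808
G1 X5.2278 Y9.0227 F3808
G1 X5.2278 Y123.8397 F3808
M5
G0 X130.7052 Y90.7700
M4 S460
G1 X201.2599 Y116.4267 F1420
G1 X115.2998 Y58.5495 F1420
G1 X205.7496 Y169.6738 F1420
G1 X192.8082 Y60.1298 F1420
M5
G0 X0.0000 Y0.0000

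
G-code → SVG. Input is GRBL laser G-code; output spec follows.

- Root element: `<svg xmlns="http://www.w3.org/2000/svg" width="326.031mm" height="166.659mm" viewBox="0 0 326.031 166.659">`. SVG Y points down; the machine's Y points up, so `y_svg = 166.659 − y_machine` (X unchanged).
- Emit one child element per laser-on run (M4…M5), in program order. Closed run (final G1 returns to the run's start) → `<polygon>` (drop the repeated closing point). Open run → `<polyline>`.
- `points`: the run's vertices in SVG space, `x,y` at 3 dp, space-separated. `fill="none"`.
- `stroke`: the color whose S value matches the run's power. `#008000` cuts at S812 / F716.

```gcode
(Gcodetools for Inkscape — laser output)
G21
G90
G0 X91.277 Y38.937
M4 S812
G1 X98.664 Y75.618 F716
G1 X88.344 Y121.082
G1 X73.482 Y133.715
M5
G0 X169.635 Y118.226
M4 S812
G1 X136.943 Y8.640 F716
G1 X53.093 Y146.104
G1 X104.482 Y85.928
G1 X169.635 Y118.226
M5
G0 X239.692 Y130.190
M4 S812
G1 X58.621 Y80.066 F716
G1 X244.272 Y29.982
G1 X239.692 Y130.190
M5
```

Each laser-on run becomes one SVG element. Flip Y back into SVG space with y_svg = 166.659 − y_machine. Every run uses S812, so all elements get stroke `#008000` (cut).

Run 1: The run is open, so emit a `<polyline>` with points (Y-flipped): 91.277,127.722 98.664,91.041 88.344,45.577 73.482,32.944.

Run 2: The run returns to its start, so emit a `<polygon>` with points (Y-flipped): 169.635,48.433 136.943,158.019 53.093,20.555 104.482,80.731.

Run 3: The run returns to its start, so emit a `<polygon>` with points (Y-flipped): 239.692,36.469 58.621,86.593 244.272,136.677.

<svg xmlns="http://www.w3.org/2000/svg" width="326.031mm" height="166.659mm" viewBox="0 0 326.031 166.659">
  <polyline points="91.277,127.722 98.664,91.041 88.344,45.577 73.482,32.944" fill="none" stroke="#008000"/>
  <polygon points="169.635,48.433 136.943,158.019 53.093,20.555 104.482,80.731" fill="none" stroke="#008000"/>
  <polygon points="239.692,36.469 58.621,86.593 244.272,136.677" fill="none" stroke="#008000"/>
</svg>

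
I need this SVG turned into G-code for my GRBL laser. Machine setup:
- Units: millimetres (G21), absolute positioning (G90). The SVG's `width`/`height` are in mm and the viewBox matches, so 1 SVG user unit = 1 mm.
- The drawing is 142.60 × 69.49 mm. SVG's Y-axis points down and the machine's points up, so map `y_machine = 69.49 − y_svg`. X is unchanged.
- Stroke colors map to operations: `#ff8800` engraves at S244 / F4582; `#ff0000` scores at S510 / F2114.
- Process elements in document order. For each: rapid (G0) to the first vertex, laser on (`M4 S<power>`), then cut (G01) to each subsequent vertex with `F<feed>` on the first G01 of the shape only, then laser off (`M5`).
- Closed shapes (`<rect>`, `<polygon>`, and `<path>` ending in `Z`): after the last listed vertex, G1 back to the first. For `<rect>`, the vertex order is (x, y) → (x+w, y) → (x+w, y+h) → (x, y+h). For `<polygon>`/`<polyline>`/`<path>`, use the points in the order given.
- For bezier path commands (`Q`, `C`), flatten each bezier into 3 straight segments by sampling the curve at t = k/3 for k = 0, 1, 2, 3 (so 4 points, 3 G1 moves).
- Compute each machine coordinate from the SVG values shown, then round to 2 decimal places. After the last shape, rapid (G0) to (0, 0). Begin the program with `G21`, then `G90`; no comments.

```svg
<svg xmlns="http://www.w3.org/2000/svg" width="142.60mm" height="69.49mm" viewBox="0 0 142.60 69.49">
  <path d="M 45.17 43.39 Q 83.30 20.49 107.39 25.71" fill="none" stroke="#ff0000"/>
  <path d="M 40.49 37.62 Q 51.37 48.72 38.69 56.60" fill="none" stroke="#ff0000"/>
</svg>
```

viewBox `0 0 142.60 69.49` with mm width/height → 1 unit = 1 mm. Flip: y_m = 69.49 − y_svg.

**Shape 1** — `<path>` quadratic bezier, stroke `#ff0000` → score (S510, F2114). Control points (SVG): P0=(45.17,43.39), P1=(83.30,20.49), P2=(107.39,25.71); sampled at t=k/3. Machine vertices: (45.17,26.10) → (69.03,38.24) → (89.77,44.14) → (107.39,43.78). Open path.

**Shape 2** — `<path>` quadratic bezier, stroke `#ff0000` → score (S510, F2114). Control points (SVG): P0=(40.49,37.62), P1=(51.37,48.72), P2=(38.69,56.60); sampled at t=k/3. Machine vertices: (40.49,31.87) → (45.13,24.83) → (44.53,18.50) → (38.69,12.89). Open path.

G21
G90
G0 X45.17 Y26.10
M4 S510
G01 X69.03 Y38.24 F2114
G01 X89.77 Y44.14
G01 X107.39 Y43.78
M5
G0 X40.49 Y31.87
M4 S510
G01 X45.13 Y24.83 F2114
G01 X44.53 Y18.50
G01 X38.69 Y12.89
M5
G0 X0.00 Y0.00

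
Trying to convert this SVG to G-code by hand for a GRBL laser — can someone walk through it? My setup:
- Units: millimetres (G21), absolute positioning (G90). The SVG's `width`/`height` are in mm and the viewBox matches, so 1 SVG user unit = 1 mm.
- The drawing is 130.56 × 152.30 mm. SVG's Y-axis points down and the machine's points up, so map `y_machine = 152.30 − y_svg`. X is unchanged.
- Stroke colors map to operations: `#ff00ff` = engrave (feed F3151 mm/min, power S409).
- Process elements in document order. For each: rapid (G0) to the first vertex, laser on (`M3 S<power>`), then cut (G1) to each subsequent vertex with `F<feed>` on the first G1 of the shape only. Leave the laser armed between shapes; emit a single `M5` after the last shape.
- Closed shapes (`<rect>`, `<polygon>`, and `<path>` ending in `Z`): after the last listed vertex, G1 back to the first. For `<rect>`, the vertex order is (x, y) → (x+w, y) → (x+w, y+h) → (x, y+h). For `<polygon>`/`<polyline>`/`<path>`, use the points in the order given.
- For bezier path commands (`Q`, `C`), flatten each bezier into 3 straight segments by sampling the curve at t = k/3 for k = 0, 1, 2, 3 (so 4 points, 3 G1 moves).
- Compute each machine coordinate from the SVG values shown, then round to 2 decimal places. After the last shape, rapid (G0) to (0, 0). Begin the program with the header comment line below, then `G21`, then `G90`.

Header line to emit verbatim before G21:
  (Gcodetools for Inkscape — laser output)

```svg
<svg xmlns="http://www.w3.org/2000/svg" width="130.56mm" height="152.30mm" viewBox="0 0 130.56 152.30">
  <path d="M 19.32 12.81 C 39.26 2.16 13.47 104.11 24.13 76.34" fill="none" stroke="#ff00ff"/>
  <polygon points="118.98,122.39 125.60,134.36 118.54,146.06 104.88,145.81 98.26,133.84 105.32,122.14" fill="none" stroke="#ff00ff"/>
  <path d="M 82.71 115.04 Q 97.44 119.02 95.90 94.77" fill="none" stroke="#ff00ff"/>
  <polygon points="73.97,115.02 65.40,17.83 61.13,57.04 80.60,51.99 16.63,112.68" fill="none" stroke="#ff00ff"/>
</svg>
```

Since the viewBox matches the mm dimensions, user units are millimetres directly. The only transform is the Y-flip y_m = 152.30 − y_svg.

Shape 1 is a cubic bezier drawn with `<path>`. Its stroke #ff00ff means engrave at S409, F3151. After flipping Y the toolpath is (19.32,139.49) → (27.06,121.58) → (22.58,82.46) → (24.13,75.96).

Shape 2 is a regular polygon drawn with `<polygon>`. Its stroke #ff00ff means engrave at S409, F3151. After flipping Y the toolpath is (118.98,29.91) → (125.60,17.94) → (118.54,6.24) → (104.88,6.49) → (98.26,18.46) → (105.32,30.16) → (118.98,29.91), returning to the start.

Shape 3 is a quadratic bezier drawn with `<path>`. Its stroke #ff00ff means engrave at S409, F3151. After flipping Y the toolpath is (82.71,37.26) → (90.72,37.74) → (95.12,44.50) → (95.90,57.53).

Shape 4 is a closed polygon drawn with `<polygon>`. Its stroke #ff00ff means engrave at S409, F3151. After flipping Y the toolpath is (73.97,37.28) → (65.40,134.47) → (61.13,95.26) → (80.60,100.31) → (16.63,39.62) → (73.97,37.28), returning to the start.

(Gcodetools for Inkscape — laser output)
G21
G90
G0 X19.32 Y139.49
M3 S409
G1 X27.06 Y121.58 F3151
G1 X22.58 Y82.46
G1 X24.13 Y75.96
G0 X118.98 Y29.91
M3 S409
G1 X125.60 Y17.94 F3151
G1 X118.54 Y6.24
G1 X104.88 Y6.49
G1 X98.26 Y18.46
G1 X105.32 Y30.16
G1 X118.98 Y29.91
G0 X82.71 Y37.26
M3 S409
G1 X90.72 Y37.74 F3151
G1 X95.12 Y44.50
G1 X95.90 Y57.53
G0 X73.97 Y37.28
M3 S409
G1 X65.40 Y134.47 F3151
G1 X61.13 Y95.26
G1 X80.60 Y100.31
G1 X16.63 Y39.62
G1 X73.97 Y37.28
M5
G0 X0.00 Y0.00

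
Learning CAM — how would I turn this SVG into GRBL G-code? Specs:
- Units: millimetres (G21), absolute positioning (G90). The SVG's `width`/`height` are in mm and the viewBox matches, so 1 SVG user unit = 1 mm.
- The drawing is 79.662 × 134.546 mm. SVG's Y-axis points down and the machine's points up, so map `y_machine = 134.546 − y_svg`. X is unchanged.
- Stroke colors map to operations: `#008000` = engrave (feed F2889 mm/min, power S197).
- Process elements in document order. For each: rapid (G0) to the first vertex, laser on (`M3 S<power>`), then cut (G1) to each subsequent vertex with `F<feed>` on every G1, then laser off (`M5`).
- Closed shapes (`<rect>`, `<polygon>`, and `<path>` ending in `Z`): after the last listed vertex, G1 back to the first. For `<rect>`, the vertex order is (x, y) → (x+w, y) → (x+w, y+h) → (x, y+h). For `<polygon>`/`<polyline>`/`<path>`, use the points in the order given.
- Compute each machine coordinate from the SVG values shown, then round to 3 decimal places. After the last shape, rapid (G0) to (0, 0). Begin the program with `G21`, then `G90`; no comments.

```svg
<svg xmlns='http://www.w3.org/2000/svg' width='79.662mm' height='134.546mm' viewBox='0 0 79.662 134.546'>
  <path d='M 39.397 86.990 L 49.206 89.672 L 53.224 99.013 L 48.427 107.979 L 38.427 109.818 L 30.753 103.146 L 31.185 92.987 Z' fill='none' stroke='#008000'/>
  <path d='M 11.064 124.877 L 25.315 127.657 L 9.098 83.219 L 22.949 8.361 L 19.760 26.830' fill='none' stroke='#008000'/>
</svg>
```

1 u = 1 mm; y_m = 134.546 − y.

[1] `<path>` regular polygon, #008000→engrave S197 F2889: (39.397,47.556) → (49.206,44.874) → (53.224,35.533) → (48.427,26.567) → (38.427,24.728) → (30.753,31.400) → (31.185,41.559) → (39.397,47.556) (closed)

[2] `<path>` open polyline, #008000→engrave S197 F2889: (11.064,9.669) → (25.315,6.889) → (9.098,51.327) → (22.949,126.185) → (19.760,107.716)

G21
G90
G0 X39.397 Y47.556
M3 S197
G1 X49.206 Y44.874 F2889
G1 X53.224 Y35.533 F2889
G1 X48.427 Y26.567 F2889
G1 X38.427 Y24.728 F2889
G1 X30.753 Y31.400 F2889
G1 X31.185 Y41.559 F2889
G1 X39.397 Y47.556 F2889
M5
G0 X11.064 Y9.669
M3 S197
G1 X25.315 Y6.889 F2889
G1 X9.098 Y51.327 F2889
G1 X22.949 Y126.185 F2889
G1 X19.760 Y107.716 F2889
M5
G0 X0.000 Y0.000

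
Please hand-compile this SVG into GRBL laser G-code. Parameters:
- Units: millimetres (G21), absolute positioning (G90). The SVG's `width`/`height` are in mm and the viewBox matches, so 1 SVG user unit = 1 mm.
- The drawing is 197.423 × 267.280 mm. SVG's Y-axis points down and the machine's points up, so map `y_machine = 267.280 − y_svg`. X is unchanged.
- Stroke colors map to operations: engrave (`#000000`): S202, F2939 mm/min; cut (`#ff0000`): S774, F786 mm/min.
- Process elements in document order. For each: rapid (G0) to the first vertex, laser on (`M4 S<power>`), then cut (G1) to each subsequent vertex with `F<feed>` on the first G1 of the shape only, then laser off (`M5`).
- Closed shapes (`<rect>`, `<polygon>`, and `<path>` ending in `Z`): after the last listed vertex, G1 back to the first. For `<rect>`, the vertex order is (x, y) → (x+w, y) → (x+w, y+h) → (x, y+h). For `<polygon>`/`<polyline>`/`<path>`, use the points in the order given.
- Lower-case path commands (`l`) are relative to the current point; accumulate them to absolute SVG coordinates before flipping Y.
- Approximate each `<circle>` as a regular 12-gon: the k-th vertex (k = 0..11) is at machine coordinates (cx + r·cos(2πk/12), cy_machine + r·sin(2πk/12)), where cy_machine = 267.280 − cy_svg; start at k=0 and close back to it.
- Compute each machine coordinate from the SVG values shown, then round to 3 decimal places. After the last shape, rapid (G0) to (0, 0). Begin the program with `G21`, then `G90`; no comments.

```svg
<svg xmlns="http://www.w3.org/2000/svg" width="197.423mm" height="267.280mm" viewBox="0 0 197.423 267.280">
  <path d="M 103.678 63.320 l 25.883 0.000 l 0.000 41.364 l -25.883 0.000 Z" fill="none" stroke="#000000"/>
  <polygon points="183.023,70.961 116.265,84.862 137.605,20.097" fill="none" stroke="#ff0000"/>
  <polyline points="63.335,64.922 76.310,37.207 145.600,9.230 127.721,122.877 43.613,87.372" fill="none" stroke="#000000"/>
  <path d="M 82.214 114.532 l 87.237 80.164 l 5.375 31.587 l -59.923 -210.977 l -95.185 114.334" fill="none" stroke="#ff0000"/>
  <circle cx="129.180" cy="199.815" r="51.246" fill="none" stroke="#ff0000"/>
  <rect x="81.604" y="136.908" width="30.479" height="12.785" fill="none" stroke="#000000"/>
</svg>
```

Since the viewBox matches the mm dimensions, user units are millimetres directly. The only transform is the Y-flip y_m = 267.280 − y_svg.

Shape 1 is a rectangle drawn with `<path>`. Its stroke #000000 means engrave at S202, F2939. After flipping Y the toolpath is (103.678,203.960) → (129.561,203.960) → (129.561,162.596) → (103.678,162.596) → (103.678,203.960), returning to the start.

Shape 2 is a regular polygon drawn with `<polygon>`. Its stroke #ff0000 means cut at S774, F786. After flipping Y the toolpath is (183.023,196.319) → (116.265,182.418) → (137.605,247.183) → (183.023,196.319), returning to the start.

Shape 3 is a open polyline drawn with `<polyline>`. Its stroke #000000 means engrave at S202, F2939. After flipping Y the toolpath is (63.335,202.358) → (76.310,230.073) → (145.600,258.050) → (127.721,144.403) → (43.613,179.908).

Shape 4 is a open polyline drawn with `<path>`. Its stroke #ff0000 means cut at S774, F786. After flipping Y the toolpath is (82.214,152.748) → (169.451,72.584) → (174.826,40.997) → (114.903,251.974) → (19.718,137.640).

Shape 5 is a circle drawn with `<circle>`. Its stroke #ff0000 means cut at S774, F786. After flipping Y the toolpath is (180.426,67.465) → (173.560,93.088) → (154.803,111.845) → (129.180,118.711) → (103.557,111.845) → (84.800,93.088) → (77.934,67.465) → (84.800,41.842) → (103.557,23.085) → (129.180,16.219) → (154.803,23.085) → (173.560,41.842) → (180.426,67.465), returning to the start.

Shape 6 is a rectangle drawn with `<rect>`. Its stroke #000000 means engrave at S202, F2939. After flipping Y the toolpath is (81.604,130.372) → (112.083,130.372) → (112.083,117.587) → (81.604,117.587) → (81.604,130.372), returning to the start.

G21
G90
G0 X103.678 Y203.960
M4 S202
G1 X129.561 Y203.960 F2939
G1 X129.561 Y162.596
G1 X103.678 Y162.596
G1 X103.678 Y203.960
M5
G0 X183.023 Y196.319
M4 S774
G1 X116.265 Y182.418 F786
G1 X137.605 Y247.183
G1 X183.023 Y196.319
M5
G0 X63.335 Y202.358
M4 S202
G1 X76.310 Y230.073 F2939
G1 X145.600 Y258.050
G1 X127.721 Y144.403
G1 X43.613 Y179.908
M5
G0 X82.214 Y152.748
M4 S774
G1 X169.451 Y72.584 F786
G1 X174.826 Y40.997
G1 X114.903 Y251.974
G1 X19.718 Y137.640
M5
G0 X180.426 Y67.465
M4 S774
G1 X173.560 Y93.088 F786
G1 X154.803 Y111.845
G1 X129.180 Y118.711
G1 X103.557 Y111.845
G1 X84.800 Y93.088
G1 X77.934 Y67.465
G1 X84.800 Y41.842
G1 X103.557 Y23.085
G1 X129.180 Y16.219
G1 X154.803 Y23.085
G1 X173.560 Y41.842
G1 X180.426 Y67.465
M5
G0 X81.604 Y130.372
M4 S202
G1 X112.083 Y130.372 F2939
G1 X112.083 Y117.587
G1 X81.604 Y117.587
G1 X81.604 Y130.372
M5
G0 X0.000 Y0.000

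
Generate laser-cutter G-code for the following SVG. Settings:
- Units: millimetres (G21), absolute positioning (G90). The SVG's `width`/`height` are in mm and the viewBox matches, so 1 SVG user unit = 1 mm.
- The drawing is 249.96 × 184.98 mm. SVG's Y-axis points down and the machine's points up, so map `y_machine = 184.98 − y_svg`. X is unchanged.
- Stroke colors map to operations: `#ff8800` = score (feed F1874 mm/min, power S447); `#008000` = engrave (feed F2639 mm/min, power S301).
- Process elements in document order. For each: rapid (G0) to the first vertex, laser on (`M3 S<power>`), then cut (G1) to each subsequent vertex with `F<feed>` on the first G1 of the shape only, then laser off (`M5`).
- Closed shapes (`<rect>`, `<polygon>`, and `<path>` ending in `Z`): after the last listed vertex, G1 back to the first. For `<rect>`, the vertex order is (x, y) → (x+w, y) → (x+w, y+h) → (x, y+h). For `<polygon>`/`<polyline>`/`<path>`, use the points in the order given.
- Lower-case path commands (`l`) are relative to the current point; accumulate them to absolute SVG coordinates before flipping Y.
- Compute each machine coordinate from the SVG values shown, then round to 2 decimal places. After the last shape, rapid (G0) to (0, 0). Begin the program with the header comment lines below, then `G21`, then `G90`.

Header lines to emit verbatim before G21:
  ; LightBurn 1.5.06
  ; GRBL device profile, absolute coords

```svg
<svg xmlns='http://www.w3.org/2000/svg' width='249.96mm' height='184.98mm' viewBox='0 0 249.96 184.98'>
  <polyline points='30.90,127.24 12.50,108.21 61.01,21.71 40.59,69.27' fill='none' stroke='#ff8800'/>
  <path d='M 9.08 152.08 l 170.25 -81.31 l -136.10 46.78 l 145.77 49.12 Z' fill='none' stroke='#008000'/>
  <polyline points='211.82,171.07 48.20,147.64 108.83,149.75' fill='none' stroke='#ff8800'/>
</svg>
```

1 u = 1 mm; y_m = 184.98 − y.

[1] `<polyline>` open polyline, #ff8800→score S447 F1874: (30.90,57.74) → (12.50,76.77) → (61.01,163.27) → (40.59,115.71)

[2] `<path>` closed polygon, #008000→engrave S301 F2639: (9.08,32.90) → (179.33,114.21) → (43.23,67.43) → (189.00,18.31) → (9.08,32.90) (closed)

[3] `<polyline>` open polyline, #ff8800→score S447 F1874: (211.82,13.91) → (48.20,37.34) → (108.83,35.23)

; LightBurn 1.5.06
; GRBL device profile, absolute coords
G21
G90
G0 X30.90 Y57.74
M3 S447
G1 X12.50 Y76.77 F1874
G1 X61.01 Y163.27
G1 X40.59 Y115.71
M5
G0 X9.08 Y32.90
M3 S301
G1 X179.33 Y114.21 F2639
G1 X43.23 Y67.43
G1 X189.00 Y18.31
G1 X9.08 Y32.90
M5
G0 X211.82 Y13.91
M3 S447
G1 X48.20 Y37.34 F1874
G1 X108.83 Y35.23
M5
G0 X0.00 Y0.00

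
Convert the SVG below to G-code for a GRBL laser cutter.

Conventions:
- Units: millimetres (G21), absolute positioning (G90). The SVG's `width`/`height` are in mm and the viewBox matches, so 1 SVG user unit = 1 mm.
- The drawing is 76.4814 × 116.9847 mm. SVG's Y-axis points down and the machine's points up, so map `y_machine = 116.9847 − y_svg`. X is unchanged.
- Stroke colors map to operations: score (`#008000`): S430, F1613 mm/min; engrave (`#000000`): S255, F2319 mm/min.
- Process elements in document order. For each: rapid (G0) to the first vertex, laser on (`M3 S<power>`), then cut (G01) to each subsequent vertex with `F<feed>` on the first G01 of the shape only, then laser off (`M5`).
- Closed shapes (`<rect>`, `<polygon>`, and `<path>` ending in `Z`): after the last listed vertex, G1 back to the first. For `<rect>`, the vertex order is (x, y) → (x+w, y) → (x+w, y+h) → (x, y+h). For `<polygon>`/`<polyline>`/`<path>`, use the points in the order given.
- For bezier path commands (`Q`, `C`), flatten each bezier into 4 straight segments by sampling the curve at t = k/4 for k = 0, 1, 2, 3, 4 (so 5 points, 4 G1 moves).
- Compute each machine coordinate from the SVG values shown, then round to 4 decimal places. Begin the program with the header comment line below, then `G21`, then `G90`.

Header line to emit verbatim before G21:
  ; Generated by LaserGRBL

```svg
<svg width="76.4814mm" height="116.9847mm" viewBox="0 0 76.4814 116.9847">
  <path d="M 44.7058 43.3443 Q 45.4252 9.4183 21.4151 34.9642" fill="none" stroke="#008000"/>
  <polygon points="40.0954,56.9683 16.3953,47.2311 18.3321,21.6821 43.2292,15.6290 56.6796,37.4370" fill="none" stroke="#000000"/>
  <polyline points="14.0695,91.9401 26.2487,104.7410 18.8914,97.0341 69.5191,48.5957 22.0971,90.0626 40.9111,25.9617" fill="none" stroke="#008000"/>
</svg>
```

; Generated by LaserGRBL
G21
G90
G0 X44.7058 Y73.6404
M3 S430
G01 X43.5199 Y86.8864 F1613
G01 X39.2428 Y92.6984
G01 X31.8746 Y91.0765
G01 X21.4151 Y82.0205
M5
G0 X40.0954 Y60.0164
M3 S255
G01 X16.3953 Y69.7536 F2319
G01 X18.3321 Y95.3026
G01 X43.2292 Y101.3557
G01 X56.6796 Y79.5477
G01 X40.0954 Y60.0164
M5
G0 X14.0695 Y25.0446
M3 S430
G01 X26.2487 Y12.2437 F1613
G01 X18.8914 Y19.9506
G01 X69.5191 Y68.3890
G01 X22.0971 Y26.9221
G01 X40.9111 Y91.0230
M5

1 u = 1 mm; y_m = 116.9847 − y.

[1] `<path>` quadratic bezier, #008000→score S430 F1613: (44.7058,73.6404) → (43.5199,86.8864) → (39.2428,92.6984) → (31.8746,91.0765) → (21.4151,82.0205)

[2] `<polygon>` regular polygon, #000000→engrave S255 F2319: (40.0954,60.0164) → (16.3953,69.7536) → (18.3321,95.3026) → (43.2292,101.3557) → (56.6796,79.5477) → (40.0954,60.0164) (closed)

[3] `<polyline>` open polyline, #008000→score S430 F1613: (14.0695,25.0446) → (26.2487,12.2437) → (18.8914,19.9506) → (69.5191,68.3890) → (22.0971,26.9221) → (40.9111,91.0230)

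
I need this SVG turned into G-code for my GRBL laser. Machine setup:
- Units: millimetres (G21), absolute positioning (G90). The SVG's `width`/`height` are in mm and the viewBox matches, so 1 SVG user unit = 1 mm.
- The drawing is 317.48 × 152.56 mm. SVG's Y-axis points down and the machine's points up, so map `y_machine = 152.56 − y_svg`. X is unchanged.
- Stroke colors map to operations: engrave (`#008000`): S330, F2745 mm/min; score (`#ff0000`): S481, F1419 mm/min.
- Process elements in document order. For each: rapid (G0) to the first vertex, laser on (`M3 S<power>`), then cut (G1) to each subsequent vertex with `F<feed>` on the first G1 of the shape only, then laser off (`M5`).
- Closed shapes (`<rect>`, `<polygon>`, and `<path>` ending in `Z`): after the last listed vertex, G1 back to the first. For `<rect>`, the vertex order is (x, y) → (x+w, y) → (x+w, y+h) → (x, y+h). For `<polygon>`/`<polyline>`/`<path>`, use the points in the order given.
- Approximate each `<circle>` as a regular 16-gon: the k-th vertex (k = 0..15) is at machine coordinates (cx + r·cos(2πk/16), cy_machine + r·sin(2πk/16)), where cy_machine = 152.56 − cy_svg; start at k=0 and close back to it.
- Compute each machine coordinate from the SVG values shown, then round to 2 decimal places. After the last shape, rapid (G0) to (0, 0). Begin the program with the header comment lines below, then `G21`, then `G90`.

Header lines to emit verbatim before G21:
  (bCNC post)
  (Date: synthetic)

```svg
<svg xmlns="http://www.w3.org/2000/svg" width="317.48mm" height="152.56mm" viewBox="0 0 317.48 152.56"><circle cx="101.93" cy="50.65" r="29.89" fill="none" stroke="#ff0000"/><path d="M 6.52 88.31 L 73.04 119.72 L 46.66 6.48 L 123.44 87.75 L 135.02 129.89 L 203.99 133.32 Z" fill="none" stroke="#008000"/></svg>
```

(bCNC post)
(Date: synthetic)
G21
G90
G0 X131.82 Y101.91
M3 S481
G1 X129.54 Y113.35 F1419
G1 X123.07 Y123.05
G1 X113.37 Y129.52
G1 X101.93 Y131.80
G1 X90.49 Y129.52
G1 X80.79 Y123.05
G1 X74.32 Y113.35
G1 X72.04 Y101.91
G1 X74.32 Y90.47
G1 X80.79 Y80.77
G1 X90.49 Y74.30
G1 X101.93 Y72.02
G1 X113.37 Y74.30
G1 X123.07 Y80.77
G1 X129.54 Y90.47
G1 X131.82 Y101.91
M5
G0 X6.52 Y64.25
M3 S330
G1 X73.04 Y32.84 F2745
G1 X46.66 Y146.08
G1 X123.44 Y64.81
G1 X135.02 Y22.67
G1 X203.99 Y19.24
G1 X6.52 Y64.25
M5
G0 X0.00 Y0.00

Since the viewBox matches the mm dimensions, user units are millimetres directly. The only transform is the Y-flip y_m = 152.56 − y_svg.

Shape 1 is a circle drawn with `<circle>`. Its stroke #ff0000 means score at S481, F1419. After flipping Y the toolpath is (131.82,101.91) → (129.54,113.35) → (123.07,123.05) → (113.37,129.52) → (101.93,131.80) → (90.49,129.52) → (80.79,123.05) → (74.32,113.35) → (72.04,101.91) → (74.32,90.47) → (80.79,80.77) → (90.49,74.30) → (101.93,72.02) → (113.37,74.30) → (123.07,80.77) → (129.54,90.47) → (131.82,101.91), returning to the start.

Shape 2 is a closed polygon drawn with `<path>`. Its stroke #008000 means engrave at S330, F2745. After flipping Y the toolpath is (6.52,64.25) → (73.04,32.84) → (46.66,146.08) → (123.44,64.81) → (135.02,22.67) → (203.99,19.24) → (6.52,64.25), returning to the start.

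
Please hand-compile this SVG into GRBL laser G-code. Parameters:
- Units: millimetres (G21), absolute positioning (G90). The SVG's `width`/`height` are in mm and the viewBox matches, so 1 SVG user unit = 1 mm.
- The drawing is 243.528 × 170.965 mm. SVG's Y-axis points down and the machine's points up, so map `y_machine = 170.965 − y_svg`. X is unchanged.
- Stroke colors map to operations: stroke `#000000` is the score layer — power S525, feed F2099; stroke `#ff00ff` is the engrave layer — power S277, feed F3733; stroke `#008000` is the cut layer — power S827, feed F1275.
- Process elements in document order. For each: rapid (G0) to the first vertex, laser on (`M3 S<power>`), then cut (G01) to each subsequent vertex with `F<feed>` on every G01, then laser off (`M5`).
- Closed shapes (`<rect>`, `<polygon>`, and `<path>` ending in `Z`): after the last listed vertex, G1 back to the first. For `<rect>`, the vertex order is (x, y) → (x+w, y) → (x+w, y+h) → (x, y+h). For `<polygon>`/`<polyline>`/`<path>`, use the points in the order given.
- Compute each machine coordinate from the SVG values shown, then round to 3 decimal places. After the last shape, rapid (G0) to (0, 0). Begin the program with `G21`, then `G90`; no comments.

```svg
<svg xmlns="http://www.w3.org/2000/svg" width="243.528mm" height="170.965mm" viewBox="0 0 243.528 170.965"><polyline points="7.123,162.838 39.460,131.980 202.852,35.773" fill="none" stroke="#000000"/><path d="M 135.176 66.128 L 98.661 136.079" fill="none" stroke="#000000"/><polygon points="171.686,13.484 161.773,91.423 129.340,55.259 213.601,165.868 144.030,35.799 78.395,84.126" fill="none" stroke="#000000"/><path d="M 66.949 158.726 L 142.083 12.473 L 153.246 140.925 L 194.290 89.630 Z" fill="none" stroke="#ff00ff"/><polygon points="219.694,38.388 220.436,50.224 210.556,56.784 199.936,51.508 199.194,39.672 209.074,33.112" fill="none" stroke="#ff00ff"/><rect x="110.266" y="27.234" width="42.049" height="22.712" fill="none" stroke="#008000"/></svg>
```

G21
G90
G0 X7.123 Y8.127
M3 S525
G01 X39.460 Y38.985 F2099
G01 X202.852 Y135.192 F2099
M5
G0 X135.176 Y104.837
M3 S525
G01 X98.661 Y34.886 F2099
M5
G0 X171.686 Y157.481
M3 S525
G01 X161.773 Y79.542 F2099
G01 X129.340 Y115.706 F2099
G01 X213.601 Y5.097 F2099
G01 X144.030 Y135.166 F2099
G01 X78.395 Y86.839 F2099
G01 X171.686 Y157.481 F2099
M5
G0 X66.949 Y12.239
M3 S277
G01 X142.083 Y158.492 F3733
G01 X153.246 Y30.040 F3733
G01 X194.290 Y81.335 F3733
G01 X66.949 Y12.239 F3733
M5
G0 X219.694 Y132.577
M3 S277
G01 X220.436 Y120.741 F3733
G01 X210.556 Y114.181 F3733
G01 X199.936 Y119.457 F3733
G01 X199.194 Y131.293 F3733
G01 X209.074 Y137.853 F3733
G01 X219.694 Y132.577 F3733
M5
G0 X110.266 Y143.731
M3 S827
G01 X152.315 Y143.731 F1275
G01 X152.315 Y121.019 F1275
G01 X110.266 Y121.019 F1275
G01 X110.266 Y143.731 F1275
M5
G0 X0.000 Y0.000

viewBox `0 0 243.528 170.965` with mm width/height → 1 unit = 1 mm. Flip: y_m = 170.965 − y_svg.

**Shape 1** — `<polyline>` open polyline, stroke `#000000` → score (S525, F2099). Machine vertices: (7.123,8.127) → (39.460,38.985) → (202.852,135.192). Open path.

**Shape 2** — `<path>` line segment, stroke `#000000` → score (S525, F2099). Machine vertices: (135.176,104.837) → (98.661,34.886). Open path.

**Shape 3** — `<polygon>` closed polygon, stroke `#000000` → score (S525, F2099). Machine vertices: (171.686,157.481) → (161.773,79.542) → (129.340,115.706) → (213.601,5.097) → (144.030,135.166) → (78.395,86.839) → (171.686,157.481). Closed: final G1 returns to the first vertex.

**Shape 4** — `<path>` closed polygon, stroke `#ff00ff` → engrave (S277, F3733). Machine vertices: (66.949,12.239) → (142.083,158.492) → (153.246,30.040) → (194.290,81.335) → (66.949,12.239). Closed: final G1 returns to the first vertex.

**Shape 5** — `<polygon>` regular polygon, stroke `#ff00ff` → engrave (S277, F3733). Machine vertices: (219.694,132.577) → (220.436,120.741) → (210.556,114.181) → (199.936,119.457) → (199.194,131.293) → (209.074,137.853) → (219.694,132.577). Closed: final G1 returns to the first vertex.

**Shape 6** — `<rect>` rectangle, stroke `#008000` → cut (S827, F1275). Machine vertices: (110.266,143.731) → (152.315,143.731) → (152.315,121.019) → (110.266,121.019) → (110.266,143.731). Closed: final G1 returns to the first vertex.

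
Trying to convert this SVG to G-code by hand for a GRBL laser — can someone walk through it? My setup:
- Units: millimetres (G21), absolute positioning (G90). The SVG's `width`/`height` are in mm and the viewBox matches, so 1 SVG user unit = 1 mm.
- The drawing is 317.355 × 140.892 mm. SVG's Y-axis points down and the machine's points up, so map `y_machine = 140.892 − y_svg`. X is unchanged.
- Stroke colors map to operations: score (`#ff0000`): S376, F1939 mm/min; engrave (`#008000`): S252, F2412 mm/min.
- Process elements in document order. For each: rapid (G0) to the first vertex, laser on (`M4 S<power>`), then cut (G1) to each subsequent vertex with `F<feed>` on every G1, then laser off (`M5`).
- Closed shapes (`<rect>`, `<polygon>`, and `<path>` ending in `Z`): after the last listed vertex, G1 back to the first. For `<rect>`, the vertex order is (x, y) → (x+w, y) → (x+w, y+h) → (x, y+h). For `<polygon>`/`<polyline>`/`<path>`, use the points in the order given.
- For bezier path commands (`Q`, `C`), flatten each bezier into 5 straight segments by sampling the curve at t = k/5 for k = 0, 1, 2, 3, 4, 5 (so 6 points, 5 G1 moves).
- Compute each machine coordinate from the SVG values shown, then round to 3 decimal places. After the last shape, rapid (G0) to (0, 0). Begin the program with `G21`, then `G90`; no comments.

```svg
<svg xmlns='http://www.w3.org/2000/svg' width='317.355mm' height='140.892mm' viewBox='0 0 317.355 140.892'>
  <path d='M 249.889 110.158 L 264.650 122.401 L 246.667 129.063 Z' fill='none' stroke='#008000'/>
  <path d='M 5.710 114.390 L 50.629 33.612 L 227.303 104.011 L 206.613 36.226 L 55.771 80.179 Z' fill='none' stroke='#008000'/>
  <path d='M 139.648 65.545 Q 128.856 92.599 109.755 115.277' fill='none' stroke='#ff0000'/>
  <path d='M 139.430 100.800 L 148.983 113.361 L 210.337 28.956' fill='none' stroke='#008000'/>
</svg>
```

G21
G90
G0 X249.889 Y30.734
M4 S252
G1 X264.650 Y18.491 F2412
G1 X246.667 Y11.829 F2412
G1 X249.889 Y30.734 F2412
M5
G0 X5.710 Y26.502
M4 S252
G1 X50.629 Y107.280 F2412
G1 X227.303 Y36.881 F2412
G1 X206.613 Y104.666 F2412
G1 X55.771 Y60.713 F2412
G1 X5.710 Y26.502 F2412
M5
G0 X139.648 Y75.347
M4 S376
G1 X134.999 Y64.700 F1939
G1 X129.685 Y54.404 F1939
G1 X123.706 Y44.458 F1939
G1 X117.063 Y34.861 F1939
G1 X109.755 Y25.615 F1939
M5
G0 X139.430 Y40.092
M4 S252
G1 X148.983 Y27.531 F2412
G1 X210.337 Y111.936 F2412
M5
G0 X0.000 Y0.000

Since the viewBox matches the mm dimensions, user units are millimetres directly. The only transform is the Y-flip y_m = 140.892 − y_svg.

Shape 1 is a regular polygon drawn with `<path>`. Its stroke #008000 means engrave at S252, F2412. After flipping Y the toolpath is (249.889,30.734) → (264.650,18.491) → (246.667,11.829) → (249.889,30.734), returning to the start.

Shape 2 is a closed polygon drawn with `<path>`. Its stroke #008000 means engrave at S252, F2412. After flipping Y the toolpath is (5.710,26.502) → (50.629,107.280) → (227.303,36.881) → (206.613,104.666) → (55.771,60.713) → (5.710,26.502), returning to the start.

Shape 3 is a quadratic bezier drawn with `<path>`. Its stroke #ff0000 means score at S376, F1939. After flipping Y the toolpath is (139.648,75.347) → (134.999,64.700) → (129.685,54.404) → (123.706,44.458) → (117.063,34.861) → (109.755,25.615).

Shape 4 is a open polyline drawn with `<path>`. Its stroke #008000 means engrave at S252, F2412. After flipping Y the toolpath is (139.430,40.092) → (148.983,27.531) → (210.337,111.936).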